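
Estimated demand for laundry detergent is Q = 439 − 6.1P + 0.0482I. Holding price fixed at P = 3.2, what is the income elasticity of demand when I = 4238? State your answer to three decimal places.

0.327

At P = 3.2, I = 4238: Q = 623.752.
Holding P constant, ∂Q/∂I = 0.0482.
η_I = (∂Q/∂I)·(I/Q) = 0.0482 × (4238/623.752) = 0.327.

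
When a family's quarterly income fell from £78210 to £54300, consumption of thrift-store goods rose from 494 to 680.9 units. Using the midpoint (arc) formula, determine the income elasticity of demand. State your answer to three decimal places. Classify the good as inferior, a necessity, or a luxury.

-0.882 (inferior good)

ΔQ = 680.9 − 494 = 186.9; midpoint Q̄ = (494 + 680.9)/2 = 587.45.
ΔI = 54300 − 78210 = -23910; midpoint Ī = (78210 + 54300)/2 = 66255.
η = (ΔQ/Q̄) ÷ (ΔI/Ī) = (186.9/587.45) ÷ (-23910/66255) = -0.882.
η < 0 ⇒ inferior good.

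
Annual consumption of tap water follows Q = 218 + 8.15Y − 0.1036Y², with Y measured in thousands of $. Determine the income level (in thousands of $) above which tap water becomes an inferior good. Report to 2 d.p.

dQ/dY = 8.15 − 0.2072Y.
The good is inferior where dQ/dY < 0. Setting dQ/dY = 0 gives Y = 8.15 / 0.2072 = 39.33.

39.33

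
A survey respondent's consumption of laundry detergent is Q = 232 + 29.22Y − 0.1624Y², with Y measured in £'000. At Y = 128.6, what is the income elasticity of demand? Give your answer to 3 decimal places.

At Y = 128.6: Q = 1303.9273.
dQ/dY = 29.22 − 0.3248Y = -12.54928.
η = (dQ/dY)·(Y/Q) = -12.54928 × (128.6/1303.9273) = -1.238.

-1.238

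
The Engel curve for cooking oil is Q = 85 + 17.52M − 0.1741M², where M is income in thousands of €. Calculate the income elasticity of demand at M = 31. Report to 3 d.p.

At M = 31: Q = 460.8099.
dQ/dM = 17.52 − 0.3482M = 6.72580.
η = (dQ/dM)·(M/Q) = 6.72580 × (31/460.8099) = 0.452.

0.452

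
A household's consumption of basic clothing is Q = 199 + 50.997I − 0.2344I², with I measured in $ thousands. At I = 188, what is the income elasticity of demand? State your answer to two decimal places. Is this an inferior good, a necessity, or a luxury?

-4.65 (inferior good)

At I = 188: Q = 1501.8024.
dQ/dI = 50.997 − 0.4688I = -37.13740.
η = (dQ/dI)·(I/Q) = -37.13740 × (188/1501.8024) = -4.65.
η < 0 ⇒ inferior good.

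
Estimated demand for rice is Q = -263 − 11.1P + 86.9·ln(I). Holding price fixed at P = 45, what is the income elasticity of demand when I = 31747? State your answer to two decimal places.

0.63

At P = 45, I = 31747: Q = 138.267.
Holding P constant, ∂Q/∂I = 86.9/I = 0.00273727.
η_I = (∂Q/∂I)·(I/Q) = 0.00273727 × (31747/138.267) = 0.63.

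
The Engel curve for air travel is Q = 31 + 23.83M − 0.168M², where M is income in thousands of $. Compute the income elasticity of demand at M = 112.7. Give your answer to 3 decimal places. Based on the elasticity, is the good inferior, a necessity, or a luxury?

At M = 112.7: Q = 582.8243.
dQ/dM = 23.83 − 0.336M = -14.03720.
η = (dQ/dM)·(M/Q) = -14.03720 × (112.7/582.8243) = -2.714.
η < 0 ⇒ inferior good.

-2.714 (inferior good)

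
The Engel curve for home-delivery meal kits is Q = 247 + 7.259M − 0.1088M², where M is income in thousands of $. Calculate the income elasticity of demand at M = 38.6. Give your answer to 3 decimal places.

At M = 38.6: Q = 365.0898.
dQ/dM = 7.259 − 0.2176M = -1.14036.
η = (dQ/dM)·(M/Q) = -1.14036 × (38.6/365.0898) = -0.121.

-0.121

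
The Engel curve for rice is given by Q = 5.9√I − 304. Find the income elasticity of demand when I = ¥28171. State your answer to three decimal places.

0.721

At I = 28171: Q = 686.269.
dQ/dI = 5.9/(2√I) = 0.017576 at this income.
η = (dQ/dI)·(I/Q) = 0.017576 × (28171/686.269) = 0.721.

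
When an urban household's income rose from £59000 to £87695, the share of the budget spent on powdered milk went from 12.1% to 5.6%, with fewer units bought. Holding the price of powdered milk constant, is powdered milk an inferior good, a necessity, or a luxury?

inferior good

Quantity demanded falls as income rises, so η < 0.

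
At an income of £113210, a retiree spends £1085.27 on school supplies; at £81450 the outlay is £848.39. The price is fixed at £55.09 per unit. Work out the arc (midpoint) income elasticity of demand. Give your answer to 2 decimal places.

0.75

With a constant price, Q₁ = 1085.27/55.09 = 19.700 and Q₂ = 848.39/55.09 = 15.400 (equivalently, work directly with expenditure since P cancels).
Midpoint %ΔQ = (848.39 − 1085.27)/966.83 = -0.24501; midpoint %ΔI = (81450 − 113210)/97330 = -0.32631.
η = -0.24501 / -0.32631 = 0.75.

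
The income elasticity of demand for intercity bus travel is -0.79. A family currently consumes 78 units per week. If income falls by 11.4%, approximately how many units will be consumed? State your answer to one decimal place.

%ΔQ ≈ η × %ΔI = -0.79 × (-11.4%) = 9.006%.
New Q ≈ 78 × (1 + 0.09006) = 85.0.

85.0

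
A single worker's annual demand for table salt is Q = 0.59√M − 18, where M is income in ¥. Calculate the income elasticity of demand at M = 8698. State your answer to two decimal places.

0.74

At M = 8698: Q = 37.025.
dQ/dM = 0.59/(2√M) = 0.0031631 at this income.
η = (dQ/dM)·(M/Q) = 0.0031631 × (8698/37.025) = 0.74.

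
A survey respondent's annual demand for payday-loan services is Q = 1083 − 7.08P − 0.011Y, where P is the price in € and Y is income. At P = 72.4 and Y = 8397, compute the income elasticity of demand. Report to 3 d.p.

-0.193

At P = 72.4, Y = 8397: Q = 478.041.
Holding P constant, ∂Q/∂Y = −0.011.
η_Y = (∂Q/∂Y)·(Y/Q) = -0.011 × (8397/478.041) = -0.193.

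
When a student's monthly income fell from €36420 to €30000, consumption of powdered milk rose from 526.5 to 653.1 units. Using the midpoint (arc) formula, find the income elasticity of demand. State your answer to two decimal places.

ΔQ = 653.1 − 526.5 = 126.6; midpoint Q̄ = (526.5 + 653.1)/2 = 589.8.
ΔI = 30000 − 36420 = -6420; midpoint Ī = (36420 + 30000)/2 = 33210.
η = (ΔQ/Q̄) ÷ (ΔI/Ī) = (126.6/589.8) ÷ (-6420/33210) = -1.11.

-1.11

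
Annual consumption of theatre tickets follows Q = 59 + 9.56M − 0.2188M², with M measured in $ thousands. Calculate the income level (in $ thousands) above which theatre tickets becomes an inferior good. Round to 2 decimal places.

dQ/dM = 9.56 − 0.4376M.
The good is inferior where dQ/dM < 0. Setting dQ/dM = 0 gives M = 9.56 / 0.4376 = 21.85.

21.85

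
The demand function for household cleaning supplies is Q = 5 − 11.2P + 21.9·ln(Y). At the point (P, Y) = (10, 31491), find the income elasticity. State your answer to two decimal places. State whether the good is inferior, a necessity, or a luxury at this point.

At P = 10, Y = 31491: Q = 119.828.
Holding P constant, ∂Q/∂Y = 21.9/Y = 0.000695437.
η_Y = (∂Q/∂Y)·(Y/Q) = 0.000695437 × (31491/119.828) = 0.18.
Since 0 < η < 1, this is a necessity.

0.18 (necessity)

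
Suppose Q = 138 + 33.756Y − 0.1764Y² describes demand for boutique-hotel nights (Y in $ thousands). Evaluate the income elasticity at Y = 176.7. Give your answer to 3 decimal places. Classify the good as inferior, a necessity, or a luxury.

At Y = 176.7: Q = 594.9674.
dQ/dY = 33.756 − 0.3528Y = -28.58376.
η = (dQ/dY)·(Y/Q) = -28.58376 × (176.7/594.9674) = -8.489.
η < 0 ⇒ inferior good.

-8.489 (inferior good)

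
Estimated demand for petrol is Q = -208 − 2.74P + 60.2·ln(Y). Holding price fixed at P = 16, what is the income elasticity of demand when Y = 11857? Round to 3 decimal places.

0.192

At P = 16, Y = 11857: Q = 312.877.
Holding P constant, ∂Q/∂Y = 60.2/Y = 0.00507717.
η_Y = (∂Q/∂Y)·(Y/Q) = 0.00507717 × (11857/312.877) = 0.192.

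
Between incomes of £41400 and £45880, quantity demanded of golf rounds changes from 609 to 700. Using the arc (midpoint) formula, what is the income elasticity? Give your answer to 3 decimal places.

ΔQ = 700 − 609 = 91; midpoint Q̄ = (609 + 700)/2 = 654.5.
ΔI = 45880 − 41400 = 4480; midpoint Ī = (41400 + 45880)/2 = 43640.
η = (ΔQ/Q̄) ÷ (ΔI/Ī) = (91/654.5) ÷ (4480/43640) = 1.354.

1.354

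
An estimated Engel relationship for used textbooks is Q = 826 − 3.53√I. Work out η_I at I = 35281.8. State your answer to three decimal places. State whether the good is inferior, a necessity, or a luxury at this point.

At I = 35281.8: Q = 162.944.
dQ/dI = -3.53/(2√I) = -0.00939657 at this income.
η = (dQ/dI)·(I/Q) = -0.00939657 × (35281.8/162.944) = -2.035.
Since η < 0, the good is an inferior good.

-2.035 (inferior good)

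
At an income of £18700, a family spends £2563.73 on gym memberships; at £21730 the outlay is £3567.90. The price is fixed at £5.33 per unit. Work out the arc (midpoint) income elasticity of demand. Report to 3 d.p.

With a constant price, Q₁ = 2563.73/5.33 = 481.000 and Q₂ = 3567.90/5.33 = 669.400 (equivalently, work directly with expenditure since P cancels).
Midpoint %ΔQ = (3567.90 − 2563.73)/3065.82 = 0.32754; midpoint %ΔI = (21730 − 18700)/20215 = 0.14989.
η = 0.32754 / 0.14989 = 2.185.

2.185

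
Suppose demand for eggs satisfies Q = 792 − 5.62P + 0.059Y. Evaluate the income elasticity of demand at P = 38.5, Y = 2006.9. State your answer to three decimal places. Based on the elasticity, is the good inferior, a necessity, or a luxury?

0.171 (necessity)

At P = 38.5, Y = 2006.9: Q = 694.037.
Holding P constant, ∂Q/∂Y = 0.059.
η_Y = (∂Q/∂Y)·(Y/Q) = 0.059 × (2006.9/694.037) = 0.171.
Since 0 < η < 1, this is a necessity.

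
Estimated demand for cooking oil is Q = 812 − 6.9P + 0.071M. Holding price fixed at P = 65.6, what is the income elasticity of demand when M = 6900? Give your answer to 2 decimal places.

At P = 65.6, M = 6900: Q = 849.260.
Holding P constant, ∂Q/∂M = 0.071.
η_M = (∂Q/∂M)·(M/Q) = 0.071 × (6900/849.260) = 0.58.

0.58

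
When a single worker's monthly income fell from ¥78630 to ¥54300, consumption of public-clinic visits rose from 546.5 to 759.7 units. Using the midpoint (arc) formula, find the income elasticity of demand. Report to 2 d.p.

-0.89

ΔQ = 759.7 − 546.5 = 213.2; midpoint Q̄ = (546.5 + 759.7)/2 = 653.1.
ΔI = 54300 − 78630 = -24330; midpoint Ī = (78630 + 54300)/2 = 66465.
η = (ΔQ/Q̄) ÷ (ΔI/Ī) = (213.2/653.1) ÷ (-24330/66465) = -0.89.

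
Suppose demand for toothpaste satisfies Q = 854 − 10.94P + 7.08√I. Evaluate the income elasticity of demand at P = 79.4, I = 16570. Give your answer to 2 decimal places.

At P = 79.4, I = 16570: Q = 896.734.
Holding P constant, ∂Q/∂I = 7.08/(2√I) = 0.0275006.
η_I = (∂Q/∂I)·(I/Q) = 0.0275006 × (16570/896.734) = 0.51.

0.51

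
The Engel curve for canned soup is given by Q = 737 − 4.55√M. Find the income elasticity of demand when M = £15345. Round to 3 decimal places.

At M = 15345: Q = 173.369.
dQ/dM = -4.55/(2√M) = -0.0183653 at this income.
η = (dQ/dM)·(M/Q) = -0.0183653 × (15345/173.369) = -1.626.

-1.626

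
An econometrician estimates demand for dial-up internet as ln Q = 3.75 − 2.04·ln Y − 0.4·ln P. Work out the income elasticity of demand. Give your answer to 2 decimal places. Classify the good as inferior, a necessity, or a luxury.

In a log-linear demand, the coefficient on ln Y is the income elasticity.
So η = -2.04.
η < 0 ⇒ inferior good.

-2.04 (inferior good)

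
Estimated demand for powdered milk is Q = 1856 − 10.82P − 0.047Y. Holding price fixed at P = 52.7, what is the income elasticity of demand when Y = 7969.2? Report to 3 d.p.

-0.411

At P = 52.7, Y = 7969.2: Q = 911.234.
Holding P constant, ∂Q/∂Y = −0.047.
η_Y = (∂Q/∂Y)·(Y/Q) = -0.047 × (7969.2/911.234) = -0.411.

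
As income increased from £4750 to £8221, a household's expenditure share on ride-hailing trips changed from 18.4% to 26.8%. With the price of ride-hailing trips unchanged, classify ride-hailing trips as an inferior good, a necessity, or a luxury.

The budget share rises as income rises, so η > 1.

luxury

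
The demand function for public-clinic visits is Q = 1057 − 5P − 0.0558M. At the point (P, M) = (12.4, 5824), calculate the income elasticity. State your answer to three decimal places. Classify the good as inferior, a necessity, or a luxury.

At P = 12.4, M = 5824: Q = 670.021.
Holding P constant, ∂Q/∂M = −0.0558.
η_M = (∂Q/∂M)·(M/Q) = -0.0558 × (5824/670.021) = -0.485.
Since η < 0, this is an inferior good.

-0.485 (inferior good)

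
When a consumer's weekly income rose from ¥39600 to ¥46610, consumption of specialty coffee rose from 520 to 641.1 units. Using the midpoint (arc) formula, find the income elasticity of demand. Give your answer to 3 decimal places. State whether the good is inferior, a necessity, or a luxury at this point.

ΔQ = 641.1 − 520 = 121.1; midpoint Q̄ = (520 + 641.1)/2 = 580.55.
ΔI = 46610 − 39600 = 7010; midpoint Ī = (39600 + 46610)/2 = 43105.
η = (ΔQ/Q̄) ÷ (ΔI/Ī) = (121.1/580.55) ÷ (7010/43105) = 1.283.
η > 1 ⇒ luxury.

1.283 (luxury)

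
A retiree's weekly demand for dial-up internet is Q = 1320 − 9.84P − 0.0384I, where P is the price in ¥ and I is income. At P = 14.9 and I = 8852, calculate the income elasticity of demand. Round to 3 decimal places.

-0.408

At P = 14.9, I = 8852: Q = 833.467.
Holding P constant, ∂Q/∂I = −0.0384.
η_I = (∂Q/∂I)·(I/Q) = -0.0384 × (8852/833.467) = -0.408.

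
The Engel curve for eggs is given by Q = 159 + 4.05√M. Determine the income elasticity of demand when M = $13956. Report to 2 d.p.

0.38

At M = 13956: Q = 637.449.
dQ/dM = 4.05/(2√M) = 0.0171413 at this income.
η = (dQ/dM)·(M/Q) = 0.0171413 × (13956/637.449) = 0.38.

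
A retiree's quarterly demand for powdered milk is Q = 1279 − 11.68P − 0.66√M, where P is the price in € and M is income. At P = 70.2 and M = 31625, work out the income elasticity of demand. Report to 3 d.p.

At P = 70.2, M = 31625: Q = 341.693.
Holding P constant, ∂Q/∂M = -0.66/(2√M) = -0.00185566.
η_M = (∂Q/∂M)·(M/Q) = -0.00185566 × (31625/341.693) = -0.172.

-0.172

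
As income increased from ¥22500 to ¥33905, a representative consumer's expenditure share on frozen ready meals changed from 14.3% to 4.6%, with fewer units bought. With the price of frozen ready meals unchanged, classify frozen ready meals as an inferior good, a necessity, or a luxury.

inferior good

Quantity demanded falls as income rises, so η < 0.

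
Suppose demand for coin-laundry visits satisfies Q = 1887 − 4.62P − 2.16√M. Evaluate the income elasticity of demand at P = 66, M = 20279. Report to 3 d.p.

-0.121

At P = 66, M = 20279: Q = 1274.487.
Holding P constant, ∂Q/∂M = -2.16/(2√M) = -0.00758404.
η_M = (∂Q/∂M)·(M/Q) = -0.00758404 × (20279/1274.487) = -0.121.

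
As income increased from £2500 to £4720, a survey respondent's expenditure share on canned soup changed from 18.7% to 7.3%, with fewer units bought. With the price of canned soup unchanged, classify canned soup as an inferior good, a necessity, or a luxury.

inferior good

Quantity demanded falls as income rises, so η < 0.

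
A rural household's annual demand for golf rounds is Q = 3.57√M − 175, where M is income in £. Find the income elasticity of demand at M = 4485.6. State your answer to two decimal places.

At M = 4485.6: Q = 64.099.
dQ/dM = 3.57/(2√M) = 0.0266519 at this income.
η = (dQ/dM)·(M/Q) = 0.0266519 × (4485.6/64.099) = 1.87.

1.87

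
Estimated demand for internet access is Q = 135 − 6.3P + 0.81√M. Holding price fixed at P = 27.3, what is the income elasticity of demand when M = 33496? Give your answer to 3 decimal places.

0.666

At P = 27.3, M = 33496: Q = 111.255.
Holding P constant, ∂Q/∂M = 0.81/(2√M) = 0.00221288.
η_M = (∂Q/∂M)·(M/Q) = 0.00221288 × (33496/111.255) = 0.666.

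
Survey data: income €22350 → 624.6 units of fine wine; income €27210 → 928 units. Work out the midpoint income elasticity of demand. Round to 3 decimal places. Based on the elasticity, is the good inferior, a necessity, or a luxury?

1.993 (luxury)

ΔQ = 928 − 624.6 = 303.4; midpoint Q̄ = (624.6 + 928)/2 = 776.3.
ΔI = 27210 − 22350 = 4860; midpoint Ī = (22350 + 27210)/2 = 24780.
η = (ΔQ/Q̄) ÷ (ΔI/Ī) = (303.4/776.3) ÷ (4860/24780) = 1.993.
η > 1 ⇒ luxury.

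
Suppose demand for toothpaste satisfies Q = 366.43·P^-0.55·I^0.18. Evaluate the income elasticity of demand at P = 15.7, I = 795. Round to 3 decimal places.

For a multiplicative demand Q = A·P^α·I^β, the income elasticity is β everywhere.
Here β = 0.18, so η = 0.180.

0.180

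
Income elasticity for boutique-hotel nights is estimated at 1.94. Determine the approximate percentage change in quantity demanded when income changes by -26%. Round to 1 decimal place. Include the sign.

%ΔQ ≈ η × %ΔI = 1.94 × (-26%) = -50.4%.

-50.4%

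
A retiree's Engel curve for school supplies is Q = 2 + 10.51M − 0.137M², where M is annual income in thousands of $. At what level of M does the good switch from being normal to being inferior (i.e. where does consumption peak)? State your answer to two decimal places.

38.36

dQ/dM = 10.51 − 0.274M.
The good is inferior where dQ/dM < 0. Setting dQ/dM = 0 gives M = 10.51 / 0.274 = 38.36.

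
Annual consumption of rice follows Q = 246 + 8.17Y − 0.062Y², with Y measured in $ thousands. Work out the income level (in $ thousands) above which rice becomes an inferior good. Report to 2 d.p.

65.89

dQ/dY = 8.17 − 0.124Y.
The good is inferior where dQ/dY < 0. Setting dQ/dY = 0 gives Y = 8.17 / 0.124 = 65.89.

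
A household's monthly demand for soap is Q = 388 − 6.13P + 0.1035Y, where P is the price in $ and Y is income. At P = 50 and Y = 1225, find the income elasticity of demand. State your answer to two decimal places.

0.61

At P = 50, Y = 1225: Q = 208.288.
Holding P constant, ∂Q/∂Y = 0.1035.
η_Y = (∂Q/∂Y)·(Y/Q) = 0.1035 × (1225/208.288) = 0.61.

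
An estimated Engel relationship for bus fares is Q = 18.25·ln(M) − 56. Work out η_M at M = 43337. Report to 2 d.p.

At M = 43337: Q = 138.851.
dQ/dM = 18.25/M = 0.000421118 at this income.
η = (dQ/dM)·(M/Q) = 0.000421118 × (43337/138.851) = 0.13.

0.13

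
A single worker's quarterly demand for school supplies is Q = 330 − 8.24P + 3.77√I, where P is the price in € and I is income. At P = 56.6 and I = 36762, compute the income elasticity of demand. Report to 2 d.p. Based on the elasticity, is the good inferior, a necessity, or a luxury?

0.62 (necessity)

At P = 56.6, I = 36762: Q = 586.454.
Holding P constant, ∂Q/∂I = 3.77/(2√I) = 0.00983132.
η_I = (∂Q/∂I)·(I/Q) = 0.00983132 × (36762/586.454) = 0.62.
Since 0 < η < 1, this is a necessity.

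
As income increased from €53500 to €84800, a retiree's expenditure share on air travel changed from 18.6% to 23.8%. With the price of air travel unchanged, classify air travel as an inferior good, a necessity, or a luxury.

luxury

The budget share rises as income rises, so η > 1.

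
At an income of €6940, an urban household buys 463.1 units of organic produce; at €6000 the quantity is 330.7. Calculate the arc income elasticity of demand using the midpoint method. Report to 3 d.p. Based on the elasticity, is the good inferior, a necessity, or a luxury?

ΔQ = 330.7 − 463.1 = -132.4; midpoint Q̄ = (463.1 + 330.7)/2 = 396.9.
ΔI = 6000 − 6940 = -940; midpoint Ī = (6940 + 6000)/2 = 6470.
η = (ΔQ/Q̄) ÷ (ΔI/Ī) = (-132.4/396.9) ÷ (-940/6470) = 2.296.
η > 1 ⇒ luxury.

2.296 (luxury)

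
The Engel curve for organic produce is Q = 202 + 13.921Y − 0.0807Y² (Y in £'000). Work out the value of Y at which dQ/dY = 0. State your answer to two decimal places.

86.25

dQ/dY = 13.921 − 0.1614Y.
The good is inferior where dQ/dY < 0. Setting dQ/dY = 0 gives Y = 13.921 / 0.1614 = 86.25.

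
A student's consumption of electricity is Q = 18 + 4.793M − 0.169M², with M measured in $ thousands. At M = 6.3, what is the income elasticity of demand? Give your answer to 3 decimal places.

At M = 6.3: Q = 41.4883.
dQ/dM = 4.793 − 0.338M = 2.66360.
η = (dQ/dM)·(M/Q) = 2.66360 × (6.3/41.4883) = 0.404.

0.404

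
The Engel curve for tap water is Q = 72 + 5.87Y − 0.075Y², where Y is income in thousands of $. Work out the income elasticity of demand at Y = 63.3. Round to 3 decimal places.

At Y = 63.3: Q = 143.0543.
dQ/dY = 5.87 − 0.15Y = -3.62500.
η = (dQ/dY)·(Y/Q) = -3.62500 × (63.3/143.0543) = -1.604.

-1.604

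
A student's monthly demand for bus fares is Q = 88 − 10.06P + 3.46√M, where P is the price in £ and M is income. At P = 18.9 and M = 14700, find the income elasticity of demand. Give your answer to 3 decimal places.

At P = 18.9, M = 14700: Q = 317.369.
Holding P constant, ∂Q/∂M = 3.46/(2√M) = 0.0142688.
η_M = (∂Q/∂M)·(M/Q) = 0.0142688 × (14700/317.369) = 0.661.

0.661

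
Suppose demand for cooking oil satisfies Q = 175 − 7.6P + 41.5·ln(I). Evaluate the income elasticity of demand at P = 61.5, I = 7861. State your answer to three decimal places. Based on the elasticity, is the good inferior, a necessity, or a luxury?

At P = 61.5, I = 7861: Q = 79.841.
Holding P constant, ∂Q/∂I = 41.5/I = 0.00527923.
η_I = (∂Q/∂I)·(I/Q) = 0.00527923 × (7861/79.841) = 0.520.
Since 0 < η < 1, this is a necessity.

0.520 (necessity)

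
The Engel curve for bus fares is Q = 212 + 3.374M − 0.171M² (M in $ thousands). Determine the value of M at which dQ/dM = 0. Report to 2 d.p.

9.87

dQ/dM = 3.374 − 0.342M.
The good is inferior where dQ/dM < 0. Setting dQ/dM = 0 gives M = 3.374 / 0.342 = 9.87.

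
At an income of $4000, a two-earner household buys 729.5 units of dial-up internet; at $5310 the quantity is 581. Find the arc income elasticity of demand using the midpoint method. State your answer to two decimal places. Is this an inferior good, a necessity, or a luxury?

-0.81 (inferior good)

ΔQ = 581 − 729.5 = -148.5; midpoint Q̄ = (729.5 + 581)/2 = 655.25.
ΔI = 5310 − 4000 = 1310; midpoint Ī = (4000 + 5310)/2 = 4655.
η = (ΔQ/Q̄) ÷ (ΔI/Ī) = (-148.5/655.25) ÷ (1310/4655) = -0.81.
η < 0 ⇒ inferior good.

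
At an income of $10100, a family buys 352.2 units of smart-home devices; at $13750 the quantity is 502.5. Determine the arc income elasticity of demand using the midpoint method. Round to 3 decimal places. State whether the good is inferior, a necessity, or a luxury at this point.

1.149 (luxury)

ΔQ = 502.5 − 352.2 = 150.3; midpoint Q̄ = (352.2 + 502.5)/2 = 427.35.
ΔI = 13750 − 10100 = 3650; midpoint Ī = (10100 + 13750)/2 = 11925.
η = (ΔQ/Q̄) ÷ (ΔI/Ī) = (150.3/427.35) ÷ (3650/11925) = 1.149.
η > 1 ⇒ luxury.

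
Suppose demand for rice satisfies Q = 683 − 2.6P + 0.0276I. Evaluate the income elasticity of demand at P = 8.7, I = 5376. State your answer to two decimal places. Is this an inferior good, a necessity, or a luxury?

At P = 8.7, I = 5376: Q = 808.758.
Holding P constant, ∂Q/∂I = 0.0276.
η_I = (∂Q/∂I)·(I/Q) = 0.0276 × (5376/808.758) = 0.18.
Since 0 < η < 1, this is a necessity.

0.18 (necessity)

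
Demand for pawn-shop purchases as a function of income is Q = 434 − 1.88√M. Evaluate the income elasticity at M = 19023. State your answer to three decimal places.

-0.742

At M = 19023: Q = 174.703.
dQ/dM = -1.88/(2√M) = -0.00681535 at this income.
η = (dQ/dM)·(M/Q) = -0.00681535 × (19023/174.703) = -0.742.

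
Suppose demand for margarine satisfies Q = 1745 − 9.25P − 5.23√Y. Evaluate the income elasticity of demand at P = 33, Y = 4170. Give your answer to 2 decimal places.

At P = 33, Y = 4170: Q = 1102.020.
Holding P constant, ∂Q/∂Y = -5.23/(2√Y) = -0.0404952.
η_Y = (∂Q/∂Y)·(Y/Q) = -0.0404952 × (4170/1102.020) = -0.15.

-0.15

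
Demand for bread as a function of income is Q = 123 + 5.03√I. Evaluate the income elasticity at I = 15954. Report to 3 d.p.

0.419

At I = 15954: Q = 758.335.
dQ/dI = 5.03/(2√I) = 0.0199115 at this income.
η = (dQ/dI)·(I/Q) = 0.0199115 × (15954/758.335) = 0.419.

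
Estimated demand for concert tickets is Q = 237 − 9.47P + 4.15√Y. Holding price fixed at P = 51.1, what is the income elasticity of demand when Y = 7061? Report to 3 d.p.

At P = 51.1, Y = 7061: Q = 101.806.
Holding P constant, ∂Q/∂Y = 4.15/(2√Y) = 0.0246936.
η_Y = (∂Q/∂Y)·(Y/Q) = 0.0246936 × (7061/101.806) = 1.713.

1.713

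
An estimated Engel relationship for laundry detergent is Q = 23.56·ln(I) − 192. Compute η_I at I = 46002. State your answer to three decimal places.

At I = 46002: Q = 60.951.
dQ/dI = 23.56/I = 0.000512152 at this income.
η = (dQ/dI)·(I/Q) = 0.000512152 × (46002/60.951) = 0.387.

0.387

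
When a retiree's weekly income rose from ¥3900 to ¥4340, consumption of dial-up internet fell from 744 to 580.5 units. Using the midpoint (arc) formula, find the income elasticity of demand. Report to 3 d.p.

ΔQ = 580.5 − 744 = -163.5; midpoint Q̄ = (744 + 580.5)/2 = 662.25.
ΔI = 4340 − 3900 = 440; midpoint Ī = (3900 + 4340)/2 = 4120.
η = (ΔQ/Q̄) ÷ (ΔI/Ī) = (-163.5/662.25) ÷ (440/4120) = -2.312.

-2.312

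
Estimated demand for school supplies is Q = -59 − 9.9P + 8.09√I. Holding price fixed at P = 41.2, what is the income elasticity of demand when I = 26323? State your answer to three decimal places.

0.776

At P = 41.2, I = 26323: Q = 845.671.
Holding P constant, ∂Q/∂I = 8.09/(2√I) = 0.0249316.
η_I = (∂Q/∂I)·(I/Q) = 0.0249316 × (26323/845.671) = 0.776.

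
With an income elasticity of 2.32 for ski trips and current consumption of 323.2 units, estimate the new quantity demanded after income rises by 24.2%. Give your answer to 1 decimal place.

%ΔQ ≈ η × %ΔI = 2.32 × 24.2% = 56.144%.
New Q ≈ 323.2 × (1 + 0.56144) = 504.7.

504.7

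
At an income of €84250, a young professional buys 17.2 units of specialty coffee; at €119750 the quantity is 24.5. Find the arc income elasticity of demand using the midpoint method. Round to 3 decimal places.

ΔQ = 24.5 − 17.2 = 7.3; midpoint Q̄ = (17.2 + 24.5)/2 = 20.85.
ΔI = 119750 − 84250 = 35500; midpoint Ī = (84250 + 119750)/2 = 102000.
η = (ΔQ/Q̄) ÷ (ΔI/Ī) = (7.3/20.85) ÷ (35500/102000) = 1.006.

1.006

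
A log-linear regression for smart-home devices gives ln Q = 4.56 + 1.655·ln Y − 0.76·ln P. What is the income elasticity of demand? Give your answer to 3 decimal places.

In a log-linear demand, the coefficient on ln Y is the income elasticity.
So η = 1.655.

1.655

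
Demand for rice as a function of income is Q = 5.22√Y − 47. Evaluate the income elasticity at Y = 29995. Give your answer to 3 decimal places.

At Y = 29995: Q = 857.055.
dQ/dY = 5.22/(2√Y) = 0.0150701 at this income.
η = (dQ/dY)·(Y/Q) = 0.0150701 × (29995/857.055) = 0.527.

0.527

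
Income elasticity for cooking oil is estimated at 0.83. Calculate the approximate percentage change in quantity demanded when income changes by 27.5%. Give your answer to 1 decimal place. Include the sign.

22.8%

%ΔQ ≈ η × %ΔI = 0.83 × 27.5% = 22.8%.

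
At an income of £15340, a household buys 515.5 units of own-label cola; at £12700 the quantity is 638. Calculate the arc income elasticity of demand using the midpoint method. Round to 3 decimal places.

ΔQ = 638 − 515.5 = 122.5; midpoint Q̄ = (515.5 + 638)/2 = 576.75.
ΔI = 12700 − 15340 = -2640; midpoint Ī = (15340 + 12700)/2 = 14020.
η = (ΔQ/Q̄) ÷ (ΔI/Ī) = (122.5/576.75) ÷ (-2640/14020) = -1.128.

-1.128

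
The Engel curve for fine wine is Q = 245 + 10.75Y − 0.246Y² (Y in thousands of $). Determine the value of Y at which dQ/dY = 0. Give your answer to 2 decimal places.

21.85

dQ/dY = 10.75 − 0.492Y.
The good is inferior where dQ/dY < 0. Setting dQ/dY = 0 gives Y = 10.75 / 0.492 = 21.85.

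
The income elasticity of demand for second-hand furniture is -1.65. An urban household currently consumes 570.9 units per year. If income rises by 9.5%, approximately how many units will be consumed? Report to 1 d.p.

481.4

%ΔQ ≈ η × %ΔI = -1.65 × 9.5% = -15.675%.
New Q ≈ 570.9 × (1 − 0.15675) = 481.4.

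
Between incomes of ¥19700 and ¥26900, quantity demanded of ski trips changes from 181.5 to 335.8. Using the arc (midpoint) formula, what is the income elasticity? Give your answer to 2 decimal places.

ΔQ = 335.8 − 181.5 = 154.3; midpoint Q̄ = (181.5 + 335.8)/2 = 258.65.
ΔI = 26900 − 19700 = 7200; midpoint Ī = (19700 + 26900)/2 = 23300.
η = (ΔQ/Q̄) ÷ (ΔI/Ī) = (154.3/258.65) ÷ (7200/23300) = 1.93.

1.93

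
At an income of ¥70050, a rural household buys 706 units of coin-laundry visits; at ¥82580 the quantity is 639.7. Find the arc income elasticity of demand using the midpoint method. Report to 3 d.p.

ΔQ = 639.7 − 706 = -66.3; midpoint Q̄ = (706 + 639.7)/2 = 672.85.
ΔI = 82580 − 70050 = 12530; midpoint Ī = (70050 + 82580)/2 = 76315.
η = (ΔQ/Q̄) ÷ (ΔI/Ī) = (-66.3/672.85) ÷ (12530/76315) = -0.600.

-0.600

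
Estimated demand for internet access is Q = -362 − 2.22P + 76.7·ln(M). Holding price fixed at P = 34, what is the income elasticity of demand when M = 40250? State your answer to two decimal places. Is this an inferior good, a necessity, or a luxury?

At P = 34, M = 40250: Q = 375.760.
Holding P constant, ∂Q/∂M = 76.7/M = 0.00190559.
η_M = (∂Q/∂M)·(M/Q) = 0.00190559 × (40250/375.760) = 0.20.
Since 0 < η < 1, this is a necessity.

0.20 (necessity)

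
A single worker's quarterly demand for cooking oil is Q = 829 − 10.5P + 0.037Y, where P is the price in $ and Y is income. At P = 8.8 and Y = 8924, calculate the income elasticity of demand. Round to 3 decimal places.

At P = 8.8, Y = 8924: Q = 1066.788.
Holding P constant, ∂Q/∂Y = 0.037.
η_Y = (∂Q/∂Y)·(Y/Q) = 0.037 × (8924/1066.788) = 0.310.

0.310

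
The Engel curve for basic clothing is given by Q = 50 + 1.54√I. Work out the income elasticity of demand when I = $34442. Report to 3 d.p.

0.426

At I = 34442: Q = 335.802.
dQ/dI = 1.54/(2√I) = 0.00414903 at this income.
η = (dQ/dI)·(I/Q) = 0.00414903 × (34442/335.802) = 0.426.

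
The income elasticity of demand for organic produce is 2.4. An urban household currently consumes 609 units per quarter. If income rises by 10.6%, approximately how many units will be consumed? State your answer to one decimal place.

%ΔQ ≈ η × %ΔI = 2.4 × 10.6% = 25.44%.
New Q ≈ 609 × (1 + 0.2544) = 763.9.

763.9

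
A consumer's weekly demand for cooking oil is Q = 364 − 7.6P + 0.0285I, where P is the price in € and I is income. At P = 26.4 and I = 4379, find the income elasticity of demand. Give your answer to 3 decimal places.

0.433

At P = 26.4, I = 4379: Q = 288.162.
Holding P constant, ∂Q/∂I = 0.0285.
η_I = (∂Q/∂I)·(I/Q) = 0.0285 × (4379/288.162) = 0.433.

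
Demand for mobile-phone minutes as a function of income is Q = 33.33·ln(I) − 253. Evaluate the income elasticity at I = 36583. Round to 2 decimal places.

0.34

At I = 36583: Q = 97.210.
dQ/dI = 33.33/I = 0.000911079 at this income.
η = (dQ/dI)·(I/Q) = 0.000911079 × (36583/97.210) = 0.34.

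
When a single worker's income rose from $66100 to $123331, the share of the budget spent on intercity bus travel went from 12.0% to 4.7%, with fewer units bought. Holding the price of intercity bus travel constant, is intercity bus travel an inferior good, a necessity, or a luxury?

inferior good

Quantity demanded falls as income rises, so η < 0.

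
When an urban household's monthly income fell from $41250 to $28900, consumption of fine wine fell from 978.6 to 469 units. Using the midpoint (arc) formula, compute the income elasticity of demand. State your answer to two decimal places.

2.00

ΔQ = 469 − 978.6 = -509.6; midpoint Q̄ = (978.6 + 469)/2 = 723.8.
ΔI = 28900 − 41250 = -12350; midpoint Ī = (41250 + 28900)/2 = 35075.
η = (ΔQ/Q̄) ÷ (ΔI/Ī) = (-509.6/723.8) ÷ (-12350/35075) = 2.00.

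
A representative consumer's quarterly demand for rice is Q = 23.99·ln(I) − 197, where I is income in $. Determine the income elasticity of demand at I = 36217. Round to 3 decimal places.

At I = 36217: Q = 54.830.
dQ/dI = 23.99/I = 0.000662396 at this income.
η = (dQ/dI)·(I/Q) = 0.000662396 × (36217/54.830) = 0.438.

0.438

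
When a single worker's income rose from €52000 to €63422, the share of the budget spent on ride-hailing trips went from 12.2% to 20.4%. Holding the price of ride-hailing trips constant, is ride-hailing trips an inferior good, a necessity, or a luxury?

luxury

The budget share rises as income rises, so η > 1.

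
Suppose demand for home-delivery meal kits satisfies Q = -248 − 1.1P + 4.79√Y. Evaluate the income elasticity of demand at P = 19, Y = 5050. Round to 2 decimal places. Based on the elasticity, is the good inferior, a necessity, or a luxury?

2.38 (luxury)

At P = 19, Y = 5050: Q = 71.493.
Holding P constant, ∂Q/∂Y = 4.79/(2√Y) = 0.0337023.
η_Y = (∂Q/∂Y)·(Y/Q) = 0.0337023 × (5050/71.493) = 2.38.
Since η > 1, this is a luxury.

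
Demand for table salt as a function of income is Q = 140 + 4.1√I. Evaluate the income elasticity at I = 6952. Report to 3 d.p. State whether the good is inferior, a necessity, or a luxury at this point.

0.355 (necessity)

At I = 6952: Q = 481.852.
dQ/dI = 4.1/(2√I) = 0.0245866 at this income.
η = (dQ/dI)·(I/Q) = 0.0245866 × (6952/481.852) = 0.355.
Since 0 < η < 1, the good is a necessity.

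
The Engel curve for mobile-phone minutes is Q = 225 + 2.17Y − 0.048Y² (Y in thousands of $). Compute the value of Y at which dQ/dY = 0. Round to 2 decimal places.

dQ/dY = 2.17 − 0.096Y.
The good is inferior where dQ/dY < 0. Setting dQ/dY = 0 gives Y = 2.17 / 0.096 = 22.60.

22.60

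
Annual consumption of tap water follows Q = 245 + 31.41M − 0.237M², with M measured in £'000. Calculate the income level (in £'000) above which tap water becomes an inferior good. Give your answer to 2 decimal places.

66.27

dQ/dM = 31.41 − 0.474M.
The good is inferior where dQ/dM < 0. Setting dQ/dM = 0 gives M = 31.41 / 0.474 = 66.27.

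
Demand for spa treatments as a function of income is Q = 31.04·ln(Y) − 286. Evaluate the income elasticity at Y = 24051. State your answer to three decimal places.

1.144

At Y = 24051: Q = 27.129.
dQ/dY = 31.04/Y = 0.00129059 at this income.
η = (dQ/dY)·(Y/Q) = 0.00129059 × (24051/27.129) = 1.144.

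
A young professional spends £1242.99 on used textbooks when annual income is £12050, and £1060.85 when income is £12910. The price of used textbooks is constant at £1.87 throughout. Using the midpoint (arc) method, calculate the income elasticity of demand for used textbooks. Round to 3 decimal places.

-2.295

With a constant price, Q₁ = 1242.99/1.87 = 664.701 and Q₂ = 1060.85/1.87 = 567.299 (equivalently, work directly with expenditure since P cancels).
Midpoint %ΔQ = (1060.85 − 1242.99)/1151.92 = -0.15812; midpoint %ΔI = (12910 − 12050)/12480 = 0.06891.
η = -0.15812 / 0.06891 = -2.295.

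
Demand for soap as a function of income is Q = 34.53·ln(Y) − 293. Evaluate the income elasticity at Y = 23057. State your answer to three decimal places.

At Y = 23057: Q = 53.879.
dQ/dY = 34.53/Y = 0.00149759 at this income.
η = (dQ/dY)·(Y/Q) = 0.00149759 × (23057/53.879) = 0.641.

0.641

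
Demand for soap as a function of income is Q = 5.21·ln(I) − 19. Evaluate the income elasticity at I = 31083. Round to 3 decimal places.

0.149

At I = 31083: Q = 34.894.
dQ/dI = 5.21/I = 0.000167616 at this income.
η = (dQ/dI)·(I/Q) = 0.000167616 × (31083/34.894) = 0.149.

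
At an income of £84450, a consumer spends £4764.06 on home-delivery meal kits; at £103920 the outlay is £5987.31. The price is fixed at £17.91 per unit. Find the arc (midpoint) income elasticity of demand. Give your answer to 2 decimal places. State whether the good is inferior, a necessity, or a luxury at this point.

1.10 (luxury)

With a constant price, Q₁ = 4764.06/17.91 = 266.000 and Q₂ = 5987.31/17.91 = 334.300 (equivalently, work directly with expenditure since P cancels).
Midpoint %ΔQ = (5987.31 − 4764.06)/5375.69 = 0.22755; midpoint %ΔI = (103920 − 84450)/94185 = 0.20672.
η = 0.22755 / 0.20672 = 1.10.
η > 1 ⇒ luxury.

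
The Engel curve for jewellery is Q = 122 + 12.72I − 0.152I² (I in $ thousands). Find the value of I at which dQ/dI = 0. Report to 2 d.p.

dQ/dI = 12.72 − 0.304I.
The good is inferior where dQ/dI < 0. Setting dQ/dI = 0 gives I = 12.72 / 0.304 = 41.84.

41.84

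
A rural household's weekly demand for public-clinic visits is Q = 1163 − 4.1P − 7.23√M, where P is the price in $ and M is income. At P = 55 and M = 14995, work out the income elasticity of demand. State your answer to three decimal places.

-8.487

At P = 55, M = 14995: Q = 52.157.
Holding P constant, ∂Q/∂M = -7.23/(2√M) = -0.0295213.
η_M = (∂Q/∂M)·(M/Q) = -0.0295213 × (14995/52.157) = -8.487.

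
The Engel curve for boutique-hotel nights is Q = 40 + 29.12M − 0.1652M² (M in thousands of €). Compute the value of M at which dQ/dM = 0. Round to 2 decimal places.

dQ/dM = 29.12 − 0.3304M.
The good is inferior where dQ/dM < 0. Setting dQ/dM = 0 gives M = 29.12 / 0.3304 = 88.14.

88.14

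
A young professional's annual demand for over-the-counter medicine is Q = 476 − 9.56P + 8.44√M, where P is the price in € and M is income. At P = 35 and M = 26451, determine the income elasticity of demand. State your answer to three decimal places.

At P = 35, M = 26451: Q = 1514.062.
Holding P constant, ∂Q/∂M = 8.44/(2√M) = 0.0259473.
η_M = (∂Q/∂M)·(M/Q) = 0.0259473 × (26451/1514.062) = 0.453.

0.453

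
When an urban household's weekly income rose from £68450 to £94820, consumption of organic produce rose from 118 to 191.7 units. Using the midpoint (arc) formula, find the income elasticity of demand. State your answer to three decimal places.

1.473

ΔQ = 191.7 − 118 = 73.7; midpoint Q̄ = (118 + 191.7)/2 = 154.85.
ΔI = 94820 − 68450 = 26370; midpoint Ī = (68450 + 94820)/2 = 81635.
η = (ΔQ/Q̄) ÷ (ΔI/Ī) = (73.7/154.85) ÷ (26370/81635) = 1.473.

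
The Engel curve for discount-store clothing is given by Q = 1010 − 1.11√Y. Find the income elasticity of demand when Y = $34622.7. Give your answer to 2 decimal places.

At Y = 34622.7: Q = 803.460.
dQ/dY = -1.11/(2√Y) = -0.00298272 at this income.
η = (dQ/dY)·(Y/Q) = -0.00298272 × (34622.7/803.460) = -0.13.

-0.13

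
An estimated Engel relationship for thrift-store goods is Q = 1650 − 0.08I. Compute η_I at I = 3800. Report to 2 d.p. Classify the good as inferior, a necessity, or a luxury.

-0.23 (inferior good)

At I = 3800: Q = 1346.000.
dQ/dI = −0.08.
η = (dQ/dI)·(I/Q) = -0.08 × (3800/1346.000) = -0.23.
Since η < 0, the good is an inferior good.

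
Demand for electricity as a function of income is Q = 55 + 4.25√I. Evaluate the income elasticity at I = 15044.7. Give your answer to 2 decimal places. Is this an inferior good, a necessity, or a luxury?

At I = 15044.7: Q = 576.292.
dQ/dI = 4.25/(2√I) = 0.0173248 at this income.
η = (dQ/dI)·(I/Q) = 0.0173248 × (15044.7/576.292) = 0.45.
Since 0 < η < 1, the good is a necessity.

0.45 (necessity)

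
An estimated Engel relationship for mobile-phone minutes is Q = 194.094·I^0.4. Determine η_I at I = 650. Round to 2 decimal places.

0.40

For Q = A·I^β the income elasticity is constant and equal to β.
Here β = 0.4, so η = 0.40.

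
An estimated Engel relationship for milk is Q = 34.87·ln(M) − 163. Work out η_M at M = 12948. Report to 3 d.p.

At M = 12948: Q = 167.173.
dQ/dM = 34.87/M = 0.00269308 at this income.
η = (dQ/dM)·(M/Q) = 0.00269308 × (12948/167.173) = 0.209.

0.209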